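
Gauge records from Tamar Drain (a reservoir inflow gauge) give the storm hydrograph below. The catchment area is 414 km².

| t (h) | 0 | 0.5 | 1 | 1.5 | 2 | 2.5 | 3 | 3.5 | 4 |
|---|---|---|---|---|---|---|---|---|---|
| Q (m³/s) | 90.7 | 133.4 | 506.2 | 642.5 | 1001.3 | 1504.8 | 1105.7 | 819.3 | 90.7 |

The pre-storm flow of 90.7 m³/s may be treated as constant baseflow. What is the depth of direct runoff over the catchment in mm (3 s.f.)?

Direct runoff: 0.0, 42.7, 415.5, 551.8, 910.6, 1414.1, 1015.0, 728.6, 0.0 m³/s; ΣQ_DR = 5078 m³/s.
V = ΣQ_DR · Δt = 5078 × 1800 s = 9.141 × 10^6 m³.
Over A = 414 km², depth = V / A = 22.1 mm.

d ≈ 22.1 mm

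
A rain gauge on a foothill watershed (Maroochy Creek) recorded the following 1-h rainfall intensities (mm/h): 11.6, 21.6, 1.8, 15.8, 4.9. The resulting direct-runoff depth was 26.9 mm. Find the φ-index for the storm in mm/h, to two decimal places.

φ ≈ 7.37 mm/h

Only the 3 blocks with intensity above φ contribute runoff: 11.6, 21.6, 15.8 mm/h.
Σ(I−φ)·Δt = d  ⇒  (11.6+21.6+15.8 − 3φ)·1 = 26.9
φ = (49.00 − 26.9/1) / 3 = 7.37 mm/h.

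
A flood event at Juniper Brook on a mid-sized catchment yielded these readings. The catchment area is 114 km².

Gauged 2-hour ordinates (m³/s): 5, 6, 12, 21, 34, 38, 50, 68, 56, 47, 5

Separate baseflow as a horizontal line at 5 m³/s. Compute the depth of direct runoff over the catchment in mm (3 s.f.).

d ≈ 18.1 mm

Direct runoff: 0.0, 1.0, 7.0, 16.0, 29.0, 33.0, 45.0, 63.0, 51.0, 42.0, 0.0 m³/s; ΣQ_DR = 287.0 m³/s.
V = ΣQ_DR · Δt = 287.0 × 7200 s = 2.066 × 10^6 m³.
Over A = 114 km², depth = V / A = 18.1 mm.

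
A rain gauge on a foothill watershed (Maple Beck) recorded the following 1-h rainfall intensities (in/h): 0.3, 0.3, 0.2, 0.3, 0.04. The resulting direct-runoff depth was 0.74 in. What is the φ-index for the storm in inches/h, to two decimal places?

Only the 4 blocks with intensity above φ contribute runoff: 0.3, 0.3, 0.2, 0.3 in/h.
Σ(I−φ)·Δt = d  ⇒  (0.3+0.3+0.2+0.3 − 4φ)·1 = 0.74
φ = (1.100 − 0.74/1) / 4 = 0.09 in/h.

φ ≈ 0.09 in/h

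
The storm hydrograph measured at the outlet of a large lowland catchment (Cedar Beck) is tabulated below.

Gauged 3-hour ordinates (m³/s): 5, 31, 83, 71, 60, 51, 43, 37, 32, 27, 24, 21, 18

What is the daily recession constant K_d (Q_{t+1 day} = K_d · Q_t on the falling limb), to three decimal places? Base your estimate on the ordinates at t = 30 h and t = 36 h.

K_d ≈ 0.316

Between t = 30 h and t = 36 h the flow falls from 24 to 18 m³/s over 2×3 h = 6 h.
Per-interval ratio K = (18/24)^(1/2) = 0.8660; K_d = K^(24/3) = 0.316.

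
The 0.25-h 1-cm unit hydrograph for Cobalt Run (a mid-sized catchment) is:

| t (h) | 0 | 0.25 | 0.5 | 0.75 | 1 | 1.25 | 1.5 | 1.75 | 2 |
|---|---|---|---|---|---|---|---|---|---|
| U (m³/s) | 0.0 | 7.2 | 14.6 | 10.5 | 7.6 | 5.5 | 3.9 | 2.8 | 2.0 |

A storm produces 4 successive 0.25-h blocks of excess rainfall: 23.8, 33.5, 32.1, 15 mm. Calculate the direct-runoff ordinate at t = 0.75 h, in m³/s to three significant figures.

Q ≈ 97.0 m³/s

By discrete convolution, Q_j = Σ (P_i / 10 mm) · U_{j−i}.
At t = 0.75 h (j=3): Q = (23.8/10)·10.5 + (33.5/10)·14.6 + (32.1/10)·7.2 + (15/10)·0.0 = 97.0 m³/s.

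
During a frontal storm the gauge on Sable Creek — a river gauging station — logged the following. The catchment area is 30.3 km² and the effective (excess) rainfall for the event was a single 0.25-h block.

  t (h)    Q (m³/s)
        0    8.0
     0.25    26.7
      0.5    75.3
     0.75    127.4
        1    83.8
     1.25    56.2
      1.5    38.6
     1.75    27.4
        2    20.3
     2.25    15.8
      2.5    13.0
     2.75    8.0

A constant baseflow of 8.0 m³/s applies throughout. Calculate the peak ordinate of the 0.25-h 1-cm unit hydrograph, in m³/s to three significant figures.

Direct runoff: 0.0, 18.7, 67.3, 119.4, 75.8, 48.2, 30.6, 19.4, 12.3, 7.8, 5.0, 0.0 m³/s; ΣQ_DR = 404.5 m³/s, peak = 119.4 m³/s.
Runoff depth d = ΣQ_DR·Δt / A = 404.5 × 900 / (30.3 km²) = 12.01 mm.
The 1-cm UH is the DRH scaled by (10 mm)/d, so U_p = 119.4 × 10/12.01 = 99.4 m³/s.

U_p ≈ 99.4 m³/s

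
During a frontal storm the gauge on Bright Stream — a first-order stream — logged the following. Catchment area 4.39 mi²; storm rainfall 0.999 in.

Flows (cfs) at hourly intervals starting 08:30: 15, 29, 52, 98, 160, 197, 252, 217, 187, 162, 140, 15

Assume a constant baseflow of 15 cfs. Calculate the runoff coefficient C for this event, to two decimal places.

ΣQ_DR = 1344 cfs; V = ΣQ_DR·Δt = 4.838 × 10^6 ft³.
Runoff depth d = V / A = 0.4744 in.
C = d / P = 0.4744 / 0.999 = 0.47.

C ≈ 0.47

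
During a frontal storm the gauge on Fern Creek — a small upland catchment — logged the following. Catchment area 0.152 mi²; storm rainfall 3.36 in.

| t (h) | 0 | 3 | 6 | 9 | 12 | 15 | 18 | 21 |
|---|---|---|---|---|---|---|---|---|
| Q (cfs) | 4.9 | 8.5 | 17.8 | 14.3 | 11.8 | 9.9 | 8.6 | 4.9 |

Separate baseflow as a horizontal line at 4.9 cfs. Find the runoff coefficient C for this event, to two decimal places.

C ≈ 0.38

ΣQ_DR = 41.50 cfs; V = ΣQ_DR·Δt = 4.482 × 10^5 ft³.
Runoff depth d = V / A = 1.269 in.
C = d / P = 1.269 / 3.36 = 0.38.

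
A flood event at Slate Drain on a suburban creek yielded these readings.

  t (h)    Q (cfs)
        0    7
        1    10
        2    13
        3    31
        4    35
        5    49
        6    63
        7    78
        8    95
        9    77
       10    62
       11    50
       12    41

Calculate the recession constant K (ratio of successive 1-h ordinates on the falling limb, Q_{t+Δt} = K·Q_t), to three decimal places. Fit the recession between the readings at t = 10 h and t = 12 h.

Using the recession-limb readings at t = 10 h and t = 12 h: Q falls from 62 to 41 cfs over 2 intervals.
K = (Q₂/Q₁)^(1/2) = (41/62)^(1/2) = 0.813.

K ≈ 0.813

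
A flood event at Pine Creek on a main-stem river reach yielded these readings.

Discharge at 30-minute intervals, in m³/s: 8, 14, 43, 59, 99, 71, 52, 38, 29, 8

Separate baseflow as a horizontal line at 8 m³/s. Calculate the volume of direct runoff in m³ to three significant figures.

V ≈ 6.14 × 10^5 m³

Direct-runoff ordinates (Q − Q_b): 0.0, 6.0, 35.0, 51.0, 91.0, 63.0, 44.0, 30.0, 21.0, 0.0 m³/s.
ΣQ_DR = 341.0 m³/s.
With Δt = 0.5 h = 1800 s, V = ΣQ_DR · Δt = 341.0 × 1800 = 6.14 × 10^5 m³.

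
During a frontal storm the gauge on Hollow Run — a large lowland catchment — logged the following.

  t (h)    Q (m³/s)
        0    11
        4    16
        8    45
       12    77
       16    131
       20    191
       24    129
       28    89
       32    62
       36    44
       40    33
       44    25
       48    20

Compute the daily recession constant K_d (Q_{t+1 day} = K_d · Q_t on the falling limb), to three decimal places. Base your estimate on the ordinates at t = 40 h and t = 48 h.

K_d ≈ 0.223

Between t = 40 h and t = 48 h the flow falls from 33 to 20 m³/s over 2×4 h = 8 h.
Per-interval ratio K = (20/33)^(1/2) = 0.7785; K_d = K^(24/4) = 0.223.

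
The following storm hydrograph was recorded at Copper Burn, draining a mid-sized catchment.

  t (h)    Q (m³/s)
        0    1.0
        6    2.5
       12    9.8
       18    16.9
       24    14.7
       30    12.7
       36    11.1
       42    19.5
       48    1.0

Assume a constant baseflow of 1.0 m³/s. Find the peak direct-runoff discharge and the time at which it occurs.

Subtracting baseflow gives direct-runoff ordinates: 0.0, 1.5, 8.8, 15.9, 13.7, 11.7, 10.1, 18.5, 0.0 m³/s.
The maximum is 18.5 m³/s, occurring at the reading for t = 42 h.

Q_p = 18.5 m³/s at t = 42 h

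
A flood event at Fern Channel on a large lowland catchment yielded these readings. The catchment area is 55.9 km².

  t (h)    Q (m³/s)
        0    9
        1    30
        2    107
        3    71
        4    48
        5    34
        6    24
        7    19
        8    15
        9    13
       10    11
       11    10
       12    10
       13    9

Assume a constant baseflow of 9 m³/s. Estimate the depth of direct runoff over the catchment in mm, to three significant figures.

d ≈ 18.3 mm

Direct runoff: 0.0, 21.0, 98.0, 62.0, 39.0, 25.0, 15.0, 10.0, 6.0, 4.0, 2.0, 1.0, 1.0, 0.0 m³/s; ΣQ_DR = 284.0 m³/s.
V = ΣQ_DR · Δt = 284.0 × 3600 s = 1.022 × 10^6 m³.
Over A = 55.9 km², depth = V / A = 18.3 mm.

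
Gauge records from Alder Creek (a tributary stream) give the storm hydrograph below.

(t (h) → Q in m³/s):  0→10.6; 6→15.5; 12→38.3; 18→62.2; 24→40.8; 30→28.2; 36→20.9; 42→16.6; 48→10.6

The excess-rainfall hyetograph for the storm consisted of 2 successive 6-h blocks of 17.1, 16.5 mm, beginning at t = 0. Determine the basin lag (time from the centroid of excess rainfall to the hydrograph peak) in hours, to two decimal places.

t_L ≈ 12.05 h

Centroid of excess rainfall: t_c = Σ P_i·t̄_i / ΣP_i = 5.9464 h (block centres at 3, 9 h).
Hydrograph peak occurs at t = 18 h, so basin lag t_L = 18 − 5.9464 = 12.05 h.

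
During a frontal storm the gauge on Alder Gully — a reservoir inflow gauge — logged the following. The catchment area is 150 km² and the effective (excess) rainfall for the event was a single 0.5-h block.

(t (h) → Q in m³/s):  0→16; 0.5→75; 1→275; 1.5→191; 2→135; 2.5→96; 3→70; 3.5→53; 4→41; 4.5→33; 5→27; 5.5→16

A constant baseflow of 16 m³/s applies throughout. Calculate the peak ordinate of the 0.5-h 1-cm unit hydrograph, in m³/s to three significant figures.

Direct runoff: 0.0, 59.0, 259.0, 175.0, 119.0, 80.0, 54.0, 37.0, 25.0, 17.0, 11.0, 0.0 m³/s; ΣQ_DR = 836.0 m³/s, peak = 259.0 m³/s.
Runoff depth d = ΣQ_DR·Δt / A = 836.0 × 1800 / (150 km²) = 10.03 mm.
The 1-cm UH is the DRH scaled by (10 mm)/d, so U_p = 259.0 × 10/10.03 = 258 m³/s.

U_p ≈ 258 m³/s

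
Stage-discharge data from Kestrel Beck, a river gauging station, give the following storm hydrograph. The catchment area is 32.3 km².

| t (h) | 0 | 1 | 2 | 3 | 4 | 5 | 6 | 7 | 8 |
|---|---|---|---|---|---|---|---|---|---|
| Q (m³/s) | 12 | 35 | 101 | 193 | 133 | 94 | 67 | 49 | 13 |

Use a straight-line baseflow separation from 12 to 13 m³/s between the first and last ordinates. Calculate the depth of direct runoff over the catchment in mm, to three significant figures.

d ≈ 65.1 mm

Direct runoff: 0.00, 22.88, 88.75, 180.62, 120.50, 81.38, 54.25, 36.12, 0.00 m³/s; ΣQ_DR = 584.5 m³/s.
V = ΣQ_DR · Δt = 584.5 × 3600 s = 2.104 × 10^6 m³.
Over A = 32.3 km², depth = V / A = 65.1 mm.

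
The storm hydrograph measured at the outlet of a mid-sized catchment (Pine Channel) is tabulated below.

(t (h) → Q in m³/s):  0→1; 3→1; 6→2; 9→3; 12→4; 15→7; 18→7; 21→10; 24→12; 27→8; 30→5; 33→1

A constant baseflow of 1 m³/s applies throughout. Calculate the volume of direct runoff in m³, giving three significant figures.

V ≈ 5.29 × 10^5 m³

Direct-runoff ordinates (Q − Q_b): 0.0, 0.0, 1.0, 2.0, 3.0, 6.0, 6.0, 9.0, 11.0, 7.0, 4.0, 0.0 m³/s.
ΣQ_DR = 49.00 m³/s.
With Δt = 3 h = 10800 s, V = ΣQ_DR · Δt = 49.00 × 10800 = 5.29 × 10^5 m³.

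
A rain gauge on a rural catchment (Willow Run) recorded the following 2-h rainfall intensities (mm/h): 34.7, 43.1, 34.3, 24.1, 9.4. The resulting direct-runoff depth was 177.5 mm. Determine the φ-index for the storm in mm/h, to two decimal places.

Only the 4 blocks with intensity above φ contribute runoff: 34.7, 43.1, 34.3, 24.1 mm/h.
Σ(I−φ)·Δt = d  ⇒  (34.7+43.1+34.3+24.1 − 4φ)·2 = 177.5
φ = (136.2 − 177.5/2) / 4 = 11.86 mm/h.

φ ≈ 11.86 mm/h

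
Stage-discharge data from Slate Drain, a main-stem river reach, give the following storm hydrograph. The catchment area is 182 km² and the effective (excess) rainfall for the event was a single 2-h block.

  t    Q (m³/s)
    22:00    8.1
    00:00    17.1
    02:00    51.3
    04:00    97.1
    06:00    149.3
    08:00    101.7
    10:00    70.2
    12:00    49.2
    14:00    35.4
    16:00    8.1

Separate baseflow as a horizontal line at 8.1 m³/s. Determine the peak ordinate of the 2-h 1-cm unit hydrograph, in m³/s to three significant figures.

Direct runoff: 0.0, 9.0, 43.2, 89.0, 141.2, 93.6, 62.1, 41.1, 27.3, 0.0 m³/s; ΣQ_DR = 506.5 m³/s, peak = 141.2 m³/s.
Runoff depth d = ΣQ_DR·Δt / A = 506.5 × 7200 / (182 km²) = 20.04 mm.
The 1-cm UH is the DRH scaled by (10 mm)/d, so U_p = 141.2 × 10/20.04 = 70.5 m³/s.

U_p ≈ 70.5 m³/s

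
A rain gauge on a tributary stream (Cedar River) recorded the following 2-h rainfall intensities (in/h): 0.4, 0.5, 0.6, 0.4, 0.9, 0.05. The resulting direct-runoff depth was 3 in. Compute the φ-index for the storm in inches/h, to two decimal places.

φ ≈ 0.26 in/h

Only the 5 blocks with intensity above φ contribute runoff: 0.4, 0.5, 0.6, 0.4, 0.9 in/h.
Σ(I−φ)·Δt = d  ⇒  (0.4+0.5+0.6+0.4+0.9 − 5φ)·2 = 3
φ = (2.800 − 3/2) / 5 = 0.26 in/h.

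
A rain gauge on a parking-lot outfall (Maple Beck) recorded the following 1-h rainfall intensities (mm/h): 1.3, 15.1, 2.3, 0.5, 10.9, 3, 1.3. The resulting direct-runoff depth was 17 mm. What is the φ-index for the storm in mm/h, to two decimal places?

φ ≈ 4.50 mm/h

Only the 2 blocks with intensity above φ contribute runoff: 15.1, 10.9 mm/h.
Σ(I−φ)·Δt = d  ⇒  (15.1+10.9 − 2φ)·1 = 17
φ = (26.00 − 17/1) / 2 = 4.50 mm/h.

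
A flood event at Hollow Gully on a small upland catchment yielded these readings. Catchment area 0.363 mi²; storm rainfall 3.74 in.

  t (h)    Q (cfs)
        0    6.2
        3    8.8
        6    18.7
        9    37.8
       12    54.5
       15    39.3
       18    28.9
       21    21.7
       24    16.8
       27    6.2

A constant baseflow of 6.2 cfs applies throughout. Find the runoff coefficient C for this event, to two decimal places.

C ≈ 0.61

ΣQ_DR = 176.9 cfs; V = ΣQ_DR·Δt = 1.911 × 10^6 ft³.
Runoff depth d = V / A = 2.265 in.
C = d / P = 2.265 / 3.74 = 0.61.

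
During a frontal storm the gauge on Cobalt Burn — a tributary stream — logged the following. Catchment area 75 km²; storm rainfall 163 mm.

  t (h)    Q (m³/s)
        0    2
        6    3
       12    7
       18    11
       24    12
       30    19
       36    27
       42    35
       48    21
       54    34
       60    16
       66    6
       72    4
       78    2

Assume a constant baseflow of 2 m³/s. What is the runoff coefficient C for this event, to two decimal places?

ΣQ_DR = 171.0 m³/s; V = ΣQ_DR·Δt = 3.694 × 10^6 m³.
Runoff depth d = V / A = 49.25 mm.
C = d / P = 49.25 / 163 = 0.30.

C ≈ 0.30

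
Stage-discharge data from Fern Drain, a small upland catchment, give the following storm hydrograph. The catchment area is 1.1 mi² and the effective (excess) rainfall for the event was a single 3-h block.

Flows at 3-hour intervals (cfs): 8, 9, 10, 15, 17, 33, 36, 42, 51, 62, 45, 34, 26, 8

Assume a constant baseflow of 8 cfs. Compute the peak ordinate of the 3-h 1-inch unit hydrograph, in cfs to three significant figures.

U_p ≈ 45.0 cfs

Direct runoff: 0.0, 1.0, 2.0, 7.0, 9.0, 25.0, 28.0, 34.0, 43.0, 54.0, 37.0, 26.0, 18.0, 0.0 cfs; ΣQ_DR = 284.0 cfs, peak = 54.0 cfs.
Runoff depth d = ΣQ_DR·Δt / A = 284.0 × 10800 / (1.1 mi²) = 1.200 in.
The 1-inch UH is the DRH scaled by (1 in)/d, so U_p = 54.0 × 1/1.200 = 45.0 cfs.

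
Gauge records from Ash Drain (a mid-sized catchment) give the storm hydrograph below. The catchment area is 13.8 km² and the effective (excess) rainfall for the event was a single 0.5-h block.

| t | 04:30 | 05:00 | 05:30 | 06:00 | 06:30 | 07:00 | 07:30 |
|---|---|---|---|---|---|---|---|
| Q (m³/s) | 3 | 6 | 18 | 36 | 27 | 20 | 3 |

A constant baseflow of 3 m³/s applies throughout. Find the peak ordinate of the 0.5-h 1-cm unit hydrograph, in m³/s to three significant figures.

Direct runoff: 0.0, 3.0, 15.0, 33.0, 24.0, 17.0, 0.0 m³/s; ΣQ_DR = 92.00 m³/s, peak = 33.0 m³/s.
Runoff depth d = ΣQ_DR·Δt / A = 92.00 × 1800 / (13.8 km²) = 12.00 mm.
The 1-cm UH is the DRH scaled by (10 mm)/d, so U_p = 33.0 × 10/12.00 = 27.5 m³/s.

U_p ≈ 27.5 m³/s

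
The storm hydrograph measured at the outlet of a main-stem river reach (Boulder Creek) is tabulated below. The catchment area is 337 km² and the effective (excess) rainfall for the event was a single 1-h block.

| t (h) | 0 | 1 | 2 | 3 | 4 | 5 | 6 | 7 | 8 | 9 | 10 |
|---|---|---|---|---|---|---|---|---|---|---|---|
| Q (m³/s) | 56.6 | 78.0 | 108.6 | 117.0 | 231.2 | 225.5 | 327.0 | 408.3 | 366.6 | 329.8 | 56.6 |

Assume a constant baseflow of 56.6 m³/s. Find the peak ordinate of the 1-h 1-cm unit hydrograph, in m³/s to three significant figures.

U_p ≈ 196 m³/s

Direct runoff: 0.0, 21.4, 52.0, 60.4, 174.6, 168.9, 270.4, 351.7, 310.0, 273.2, 0.0 m³/s; ΣQ_DR = 1683 m³/s, peak = 351.7 m³/s.
Runoff depth d = ΣQ_DR·Δt / A = 1683 × 3600 / (337 km²) = 17.97 mm.
The 1-cm UH is the DRH scaled by (10 mm)/d, so U_p = 351.7 × 10/17.97 = 196 m³/s.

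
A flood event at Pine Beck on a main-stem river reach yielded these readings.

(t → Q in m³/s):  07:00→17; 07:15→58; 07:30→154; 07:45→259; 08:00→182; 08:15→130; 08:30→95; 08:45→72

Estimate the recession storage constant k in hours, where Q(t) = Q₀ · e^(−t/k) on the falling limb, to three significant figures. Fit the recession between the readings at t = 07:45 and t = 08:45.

On the falling limb, Q drops from 259 to 72 m³/s between t = 07:45 and t = 08:45 (Δt = 1 h).
k = −Δt / ln(Q₂/Q₁) = −1 / ln(72/259) = 0.781 h.

k ≈ 0.781 h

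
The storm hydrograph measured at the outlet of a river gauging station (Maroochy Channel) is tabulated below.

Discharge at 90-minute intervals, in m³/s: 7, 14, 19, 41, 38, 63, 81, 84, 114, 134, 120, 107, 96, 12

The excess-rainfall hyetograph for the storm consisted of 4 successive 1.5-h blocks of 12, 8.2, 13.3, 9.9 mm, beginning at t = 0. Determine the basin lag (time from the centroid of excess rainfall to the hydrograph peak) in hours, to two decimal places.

t_L ≈ 10.52 h

Centroid of excess rainfall: t_c = Σ P_i·t̄_i / ΣP_i = 2.9793 h (block centres at 0.75, 2.25, 3.75, 5.25 h).
Hydrograph peak occurs at t = 13.5 h, so basin lag t_L = 13.5 − 2.9793 = 10.52 h.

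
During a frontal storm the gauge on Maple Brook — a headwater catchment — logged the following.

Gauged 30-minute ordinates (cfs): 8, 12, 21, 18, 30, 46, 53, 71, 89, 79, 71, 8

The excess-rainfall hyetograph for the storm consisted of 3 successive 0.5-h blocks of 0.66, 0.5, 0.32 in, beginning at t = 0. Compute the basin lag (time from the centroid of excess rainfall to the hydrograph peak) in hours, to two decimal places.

Centroid of excess rainfall: t_c = Σ P_i·t̄_i / ΣP_i = 0.6351 h (block centres at 0.25, 0.75, 1.25 h).
Hydrograph peak occurs at t = 4 h, so basin lag t_L = 4 − 0.6351 = 3.36 h.

t_L ≈ 3.36 h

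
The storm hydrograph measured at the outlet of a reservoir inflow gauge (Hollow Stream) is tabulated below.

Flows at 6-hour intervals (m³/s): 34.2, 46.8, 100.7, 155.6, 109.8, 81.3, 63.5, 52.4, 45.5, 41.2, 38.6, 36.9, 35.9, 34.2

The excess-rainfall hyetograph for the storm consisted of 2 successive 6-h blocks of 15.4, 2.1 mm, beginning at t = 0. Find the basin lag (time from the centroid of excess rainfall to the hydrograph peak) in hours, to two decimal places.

t_L ≈ 14.28 h

Centroid of excess rainfall: t_c = Σ P_i·t̄_i / ΣP_i = 3.7200 h (block centres at 3, 9 h).
Hydrograph peak occurs at t = 18 h, so basin lag t_L = 18 − 3.7200 = 14.28 h.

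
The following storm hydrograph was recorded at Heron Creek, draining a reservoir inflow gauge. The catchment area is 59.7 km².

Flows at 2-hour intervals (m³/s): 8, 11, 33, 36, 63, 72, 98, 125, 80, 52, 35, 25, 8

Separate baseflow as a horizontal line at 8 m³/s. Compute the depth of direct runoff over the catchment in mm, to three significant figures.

Direct runoff: 0.0, 3.0, 25.0, 28.0, 55.0, 64.0, 90.0, 117.0, 72.0, 44.0, 27.0, 17.0, 0.0 m³/s; ΣQ_DR = 542.0 m³/s.
V = ΣQ_DR · Δt = 542.0 × 7200 s = 3.902 × 10^6 m³.
Over A = 59.7 km², depth = V / A = 65.4 mm.

d ≈ 65.4 mm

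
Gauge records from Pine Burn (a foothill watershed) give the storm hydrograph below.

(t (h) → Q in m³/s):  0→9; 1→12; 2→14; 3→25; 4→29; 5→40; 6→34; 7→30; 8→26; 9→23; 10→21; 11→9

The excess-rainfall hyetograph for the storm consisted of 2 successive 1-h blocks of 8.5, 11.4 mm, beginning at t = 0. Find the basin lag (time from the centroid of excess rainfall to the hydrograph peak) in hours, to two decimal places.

Centroid of excess rainfall: t_c = Σ P_i·t̄_i / ΣP_i = 1.0729 h (block centres at 0.5, 1.5 h).
Hydrograph peak occurs at t = 5 h, so basin lag t_L = 5 − 1.0729 = 3.93 h.

t_L ≈ 3.93 h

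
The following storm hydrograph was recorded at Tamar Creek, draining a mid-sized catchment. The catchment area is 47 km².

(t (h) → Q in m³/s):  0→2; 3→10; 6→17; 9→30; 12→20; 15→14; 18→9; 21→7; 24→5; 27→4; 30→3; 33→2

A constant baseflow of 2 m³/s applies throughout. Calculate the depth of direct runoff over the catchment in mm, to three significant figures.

Direct runoff: 0.0, 8.0, 15.0, 28.0, 18.0, 12.0, 7.0, 5.0, 3.0, 2.0, 1.0, 0.0 m³/s; ΣQ_DR = 99.00 m³/s.
V = ΣQ_DR · Δt = 99.00 × 10800 s = 1.069 × 10^6 m³.
Over A = 47 km², depth = V / A = 22.7 mm.

d ≈ 22.7 mm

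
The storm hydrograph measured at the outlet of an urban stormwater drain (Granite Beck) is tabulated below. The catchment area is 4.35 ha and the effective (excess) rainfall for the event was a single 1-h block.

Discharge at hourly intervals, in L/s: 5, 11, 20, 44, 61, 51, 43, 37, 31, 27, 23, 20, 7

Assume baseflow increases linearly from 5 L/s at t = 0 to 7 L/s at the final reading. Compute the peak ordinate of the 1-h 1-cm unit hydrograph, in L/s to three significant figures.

Direct runoff: 0.00, 5.83, 14.67, 38.50, 55.33, 45.17, 37.00, 30.83, 24.67, 20.50, 16.33, 13.17, 0.00 L/s; ΣQ_DR = 302.0 L/s, peak = 55.33 L/s.
Runoff depth d = ΣQ_DR·Δt / A = 302.0 × 3600 / (4.35 ha) = 24.99 mm.
The 1-cm UH is the DRH scaled by (10 mm)/d, so U_p = 55.33 × 10/24.99 = 22.1 L/s.

U_p ≈ 22.1 L/s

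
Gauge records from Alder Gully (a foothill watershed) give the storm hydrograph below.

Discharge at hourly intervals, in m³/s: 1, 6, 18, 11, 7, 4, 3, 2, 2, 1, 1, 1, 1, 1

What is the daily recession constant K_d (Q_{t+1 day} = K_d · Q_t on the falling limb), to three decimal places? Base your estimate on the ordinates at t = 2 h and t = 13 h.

Between t = 2 h and t = 13 h the flow falls from 18 to 1 m³/s over 11×1 h = 11 h.
Per-interval ratio K = (1/18)^(1/11) = 0.7689; K_d = K^(24/1) = 0.002.

K_d ≈ 0.002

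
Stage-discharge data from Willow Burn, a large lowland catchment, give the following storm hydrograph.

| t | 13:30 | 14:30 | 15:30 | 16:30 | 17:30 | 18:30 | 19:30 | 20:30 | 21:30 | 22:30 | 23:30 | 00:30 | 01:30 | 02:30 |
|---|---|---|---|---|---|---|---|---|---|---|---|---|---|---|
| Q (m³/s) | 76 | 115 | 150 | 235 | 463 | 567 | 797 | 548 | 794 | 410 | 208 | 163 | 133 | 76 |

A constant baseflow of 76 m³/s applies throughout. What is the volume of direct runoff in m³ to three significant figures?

V ≈ 1.32 × 10^7 m³

Direct-runoff ordinates (Q − Q_b): 0.0, 39.0, 74.0, 159.0, 387.0, 491.0, 721.0, 472.0, 718.0, 334.0, 132.0, 87.0, 57.0, 0.0 m³/s.
ΣQ_DR = 3671 m³/s.
With Δt = 1 h = 3600 s, V = ΣQ_DR · Δt = 3671 × 3600 = 1.32 × 10^7 m³.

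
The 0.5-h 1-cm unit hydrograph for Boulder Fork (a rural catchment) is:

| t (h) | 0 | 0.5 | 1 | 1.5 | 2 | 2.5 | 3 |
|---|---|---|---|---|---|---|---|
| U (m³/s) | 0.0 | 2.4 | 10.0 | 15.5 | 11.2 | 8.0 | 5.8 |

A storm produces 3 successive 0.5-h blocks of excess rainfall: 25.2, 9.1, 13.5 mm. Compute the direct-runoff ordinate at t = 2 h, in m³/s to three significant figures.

By discrete convolution, Q_j = Σ (P_i / 10 mm) · U_{j−i}.
At t = 2 h (j=4): Q = (25.2/10)·11.2 + (9.1/10)·15.5 + (13.5/10)·10.0 = 55.8 m³/s.

Q ≈ 55.8 m³/s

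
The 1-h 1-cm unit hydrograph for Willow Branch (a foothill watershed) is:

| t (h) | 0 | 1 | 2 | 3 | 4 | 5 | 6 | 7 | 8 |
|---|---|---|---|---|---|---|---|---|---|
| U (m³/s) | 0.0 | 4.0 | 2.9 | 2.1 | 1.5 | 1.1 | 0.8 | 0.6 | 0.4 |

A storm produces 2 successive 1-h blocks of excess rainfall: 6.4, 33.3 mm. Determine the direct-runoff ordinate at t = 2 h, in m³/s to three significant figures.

Q ≈ 15.2 m³/s

By discrete convolution, Q_j = Σ (P_i / 10 mm) · U_{j−i}.
At t = 2 h (j=2): Q = (6.4/10)·2.9 + (33.3/10)·4.0 = 15.2 m³/s.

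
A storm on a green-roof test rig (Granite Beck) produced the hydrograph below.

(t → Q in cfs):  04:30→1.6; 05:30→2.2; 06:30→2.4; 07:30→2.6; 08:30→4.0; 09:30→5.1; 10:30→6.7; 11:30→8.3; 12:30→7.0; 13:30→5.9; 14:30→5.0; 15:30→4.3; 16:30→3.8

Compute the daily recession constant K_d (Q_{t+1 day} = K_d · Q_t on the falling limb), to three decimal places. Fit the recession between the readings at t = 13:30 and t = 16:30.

Between t = 13:30 and t = 16:30 the flow falls from 5.9 to 3.8 cfs over 3×1 h = 3 h.
Per-interval ratio K = (3.8/5.9)^(1/3) = 0.8636; K_d = K^(24/1) = 0.030.

K_d ≈ 0.030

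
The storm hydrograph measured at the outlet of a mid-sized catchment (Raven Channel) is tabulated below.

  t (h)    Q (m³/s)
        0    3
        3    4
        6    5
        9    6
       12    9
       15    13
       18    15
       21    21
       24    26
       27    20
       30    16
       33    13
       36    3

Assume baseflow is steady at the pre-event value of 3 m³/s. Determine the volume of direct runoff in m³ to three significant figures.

V ≈ 1.24 × 10^6 m³

Direct-runoff ordinates (Q − Q_b): 0.0, 1.0, 2.0, 3.0, 6.0, 10.0, 12.0, 18.0, 23.0, 17.0, 13.0, 10.0, 0.0 m³/s.
ΣQ_DR = 115.0 m³/s.
With Δt = 3 h = 10800 s, V = ΣQ_DR · Δt = 115.0 × 10800 = 1.24 × 10^6 m³.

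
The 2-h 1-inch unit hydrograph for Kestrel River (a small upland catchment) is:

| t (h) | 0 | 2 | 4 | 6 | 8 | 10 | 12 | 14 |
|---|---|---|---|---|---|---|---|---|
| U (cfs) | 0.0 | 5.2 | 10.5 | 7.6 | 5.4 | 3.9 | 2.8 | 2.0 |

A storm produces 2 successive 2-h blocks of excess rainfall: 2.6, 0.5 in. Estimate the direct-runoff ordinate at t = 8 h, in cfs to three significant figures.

By discrete convolution, Q_j = Σ (P_i / 1 in) · U_{j−i}.
At t = 8 h (j=4): Q = (2.6/1)·5.4 + (0.5/1)·7.6 = 17.8 cfs.

Q ≈ 17.8 cfs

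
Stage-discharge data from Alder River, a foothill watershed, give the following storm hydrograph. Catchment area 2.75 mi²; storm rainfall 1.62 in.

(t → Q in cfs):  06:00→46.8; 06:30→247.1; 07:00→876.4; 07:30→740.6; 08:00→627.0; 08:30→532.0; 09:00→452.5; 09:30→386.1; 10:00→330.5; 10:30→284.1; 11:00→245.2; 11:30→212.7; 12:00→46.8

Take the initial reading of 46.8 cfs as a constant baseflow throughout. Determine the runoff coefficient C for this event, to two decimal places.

ΣQ_DR = 4419 cfs; V = ΣQ_DR·Δt = 7.955 × 10^6 ft³.
Runoff depth d = V / A = 1.245 in.
C = d / P = 1.245 / 1.62 = 0.77.

C ≈ 0.77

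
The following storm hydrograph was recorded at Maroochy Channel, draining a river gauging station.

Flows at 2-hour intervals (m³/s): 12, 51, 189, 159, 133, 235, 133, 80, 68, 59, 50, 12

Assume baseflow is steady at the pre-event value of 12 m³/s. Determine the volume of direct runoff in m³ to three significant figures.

V ≈ 7.47 × 10^6 m³

Direct-runoff ordinates (Q − Q_b): 0.0, 39.0, 177.0, 147.0, 121.0, 223.0, 121.0, 68.0, 56.0, 47.0, 38.0, 0.0 m³/s.
ΣQ_DR = 1037 m³/s.
With Δt = 2 h = 7200 s, V = ΣQ_DR · Δt = 1037 × 7200 = 7.47 × 10^6 m³.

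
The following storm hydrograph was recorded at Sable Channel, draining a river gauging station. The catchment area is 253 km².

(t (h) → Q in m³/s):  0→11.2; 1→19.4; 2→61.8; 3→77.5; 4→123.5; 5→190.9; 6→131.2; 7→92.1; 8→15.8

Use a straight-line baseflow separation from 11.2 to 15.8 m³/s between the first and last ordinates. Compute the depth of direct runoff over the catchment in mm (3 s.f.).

d ≈ 8.56 mm

Direct runoff: 0.00, 7.62, 49.45, 64.58, 110.00, 176.82, 116.55, 76.88, 0.00 m³/s; ΣQ_DR = 601.9 m³/s.
V = ΣQ_DR · Δt = 601.9 × 3600 s = 2.167 × 10^6 m³.
Over A = 253 km², depth = V / A = 8.56 mm.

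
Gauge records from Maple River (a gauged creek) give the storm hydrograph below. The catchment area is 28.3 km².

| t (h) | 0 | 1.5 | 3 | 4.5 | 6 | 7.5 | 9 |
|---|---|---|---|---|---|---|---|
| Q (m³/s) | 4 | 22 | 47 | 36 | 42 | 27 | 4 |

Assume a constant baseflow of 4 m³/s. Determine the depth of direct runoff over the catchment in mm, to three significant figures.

d ≈ 29.4 mm

Direct runoff: 0.0, 18.0, 43.0, 32.0, 38.0, 23.0, 0.0 m³/s; ΣQ_DR = 154.0 m³/s.
V = ΣQ_DR · Δt = 154.0 × 5400 s = 8.316 × 10^5 m³.
Over A = 28.3 km², depth = V / A = 29.4 mm.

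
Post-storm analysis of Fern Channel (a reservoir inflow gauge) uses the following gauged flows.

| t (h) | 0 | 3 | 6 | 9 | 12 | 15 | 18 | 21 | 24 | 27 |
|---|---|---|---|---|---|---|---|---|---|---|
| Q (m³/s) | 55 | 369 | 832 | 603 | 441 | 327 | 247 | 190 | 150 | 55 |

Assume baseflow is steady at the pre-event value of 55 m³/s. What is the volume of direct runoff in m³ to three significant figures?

V ≈ 2.94 × 10^7 m³

Direct-runoff ordinates (Q − Q_b): 0.0, 314.0, 777.0, 548.0, 386.0, 272.0, 192.0, 135.0, 95.0, 0.0 m³/s.
ΣQ_DR = 2719 m³/s.
With Δt = 3 h = 10800 s, V = ΣQ_DR · Δt = 2719 × 10800 = 2.94 × 10^7 m³.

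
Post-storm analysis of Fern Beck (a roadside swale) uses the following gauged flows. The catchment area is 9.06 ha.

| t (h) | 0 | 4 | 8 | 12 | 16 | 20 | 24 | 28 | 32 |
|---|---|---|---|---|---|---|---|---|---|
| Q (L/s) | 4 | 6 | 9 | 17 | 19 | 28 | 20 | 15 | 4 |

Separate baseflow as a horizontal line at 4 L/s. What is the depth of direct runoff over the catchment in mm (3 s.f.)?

Direct runoff: 0.0, 2.0, 5.0, 13.0, 15.0, 24.0, 16.0, 11.0, 0.0 L/s; ΣQ_DR = 86.00 L/s.
V = ΣQ_DR · Δt = 86.00 × 14400 s = 1.238 × 10^6 L.
Over A = 9.06 ha, depth = V / A = 13.7 mm.

d ≈ 13.7 mm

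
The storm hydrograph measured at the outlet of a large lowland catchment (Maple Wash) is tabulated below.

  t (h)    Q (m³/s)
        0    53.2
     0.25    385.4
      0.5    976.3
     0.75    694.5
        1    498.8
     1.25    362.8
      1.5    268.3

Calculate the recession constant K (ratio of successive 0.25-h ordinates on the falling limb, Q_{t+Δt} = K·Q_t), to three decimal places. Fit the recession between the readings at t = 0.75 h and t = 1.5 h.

Using the recession-limb readings at t = 0.75 h and t = 1.5 h: Q falls from 694.5 to 268.3 m³/s over 3 intervals.
K = (Q₂/Q₁)^(1/3) = (268.3/694.5)^(1/3) = 0.728.

K ≈ 0.728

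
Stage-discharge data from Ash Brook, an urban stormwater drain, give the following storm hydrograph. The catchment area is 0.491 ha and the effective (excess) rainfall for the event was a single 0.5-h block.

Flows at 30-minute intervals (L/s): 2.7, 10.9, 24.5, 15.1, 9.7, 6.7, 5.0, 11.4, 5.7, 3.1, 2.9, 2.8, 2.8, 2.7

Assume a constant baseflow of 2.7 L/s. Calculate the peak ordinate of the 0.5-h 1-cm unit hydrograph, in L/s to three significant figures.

Direct runoff: 0.0, 8.2, 21.8, 12.4, 7.0, 4.0, 2.3, 8.7, 3.0, 0.4, 0.2, 0.1, 0.1, 0.0 L/s; ΣQ_DR = 68.20 L/s, peak = 21.8 L/s.
Runoff depth d = ΣQ_DR·Δt / A = 68.20 × 1800 / (0.491 ha) = 25.00 mm.
The 1-cm UH is the DRH scaled by (10 mm)/d, so U_p = 21.8 × 10/25.00 = 8.72 L/s.

U_p ≈ 8.72 L/s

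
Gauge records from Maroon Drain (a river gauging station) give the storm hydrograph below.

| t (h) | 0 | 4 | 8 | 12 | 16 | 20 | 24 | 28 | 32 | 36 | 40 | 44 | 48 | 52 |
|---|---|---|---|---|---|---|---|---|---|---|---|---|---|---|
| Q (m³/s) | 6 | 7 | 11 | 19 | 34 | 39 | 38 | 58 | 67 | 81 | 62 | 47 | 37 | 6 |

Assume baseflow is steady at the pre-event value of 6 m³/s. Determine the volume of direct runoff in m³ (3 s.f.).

V ≈ 6.16 × 10^6 m³

Direct-runoff ordinates (Q − Q_b): 0.0, 1.0, 5.0, 13.0, 28.0, 33.0, 32.0, 52.0, 61.0, 75.0, 56.0, 41.0, 31.0, 0.0 m³/s.
ΣQ_DR = 428.0 m³/s.
With Δt = 4 h = 14400 s, V = ΣQ_DR · Δt = 428.0 × 14400 = 6.16 × 10^6 m³.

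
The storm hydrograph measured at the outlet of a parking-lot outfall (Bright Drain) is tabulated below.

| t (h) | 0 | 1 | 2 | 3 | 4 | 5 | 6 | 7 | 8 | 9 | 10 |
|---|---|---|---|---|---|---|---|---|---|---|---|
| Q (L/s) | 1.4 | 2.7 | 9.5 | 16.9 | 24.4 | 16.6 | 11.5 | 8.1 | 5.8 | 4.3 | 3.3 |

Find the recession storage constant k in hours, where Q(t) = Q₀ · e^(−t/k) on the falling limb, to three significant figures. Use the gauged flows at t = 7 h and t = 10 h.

k ≈ 3.34 h

On the falling limb, Q drops from 8.1 to 3.3 L/s between t = 7 h and t = 10 h (Δt = 3 h).
k = −Δt / ln(Q₂/Q₁) = −3 / ln(3.3/8.1) = 3.34 h.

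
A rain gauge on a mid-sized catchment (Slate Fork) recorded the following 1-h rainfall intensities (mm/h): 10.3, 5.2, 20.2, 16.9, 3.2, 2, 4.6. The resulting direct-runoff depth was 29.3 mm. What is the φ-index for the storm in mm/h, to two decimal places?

φ ≈ 6.03 mm/h

Only the 3 blocks with intensity above φ contribute runoff: 10.3, 20.2, 16.9 mm/h.
Σ(I−φ)·Δt = d  ⇒  (10.3+20.2+16.9 − 3φ)·1 = 29.3
φ = (47.40 − 29.3/1) / 3 = 6.03 mm/h.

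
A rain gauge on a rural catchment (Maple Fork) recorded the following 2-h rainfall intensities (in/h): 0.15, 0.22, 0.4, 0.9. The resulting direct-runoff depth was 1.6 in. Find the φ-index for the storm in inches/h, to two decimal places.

Only the 2 blocks with intensity above φ contribute runoff: 0.4, 0.9 in/h.
Σ(I−φ)·Δt = d  ⇒  (0.4+0.9 − 2φ)·2 = 1.6
φ = (1.300 − 1.6/2) / 2 = 0.25 in/h.

φ ≈ 0.25 in/h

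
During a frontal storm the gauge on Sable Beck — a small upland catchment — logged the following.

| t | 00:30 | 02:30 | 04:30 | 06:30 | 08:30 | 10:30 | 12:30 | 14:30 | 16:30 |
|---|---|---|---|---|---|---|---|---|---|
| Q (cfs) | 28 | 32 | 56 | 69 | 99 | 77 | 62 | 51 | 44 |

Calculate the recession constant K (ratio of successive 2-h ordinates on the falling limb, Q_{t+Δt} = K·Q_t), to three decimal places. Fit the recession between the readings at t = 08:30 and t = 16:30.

K ≈ 0.816

Using the recession-limb readings at t = 08:30 and t = 16:30: Q falls from 99 to 44 cfs over 4 intervals.
K = (Q₂/Q₁)^(1/4) = (44/99)^(1/4) = 0.816.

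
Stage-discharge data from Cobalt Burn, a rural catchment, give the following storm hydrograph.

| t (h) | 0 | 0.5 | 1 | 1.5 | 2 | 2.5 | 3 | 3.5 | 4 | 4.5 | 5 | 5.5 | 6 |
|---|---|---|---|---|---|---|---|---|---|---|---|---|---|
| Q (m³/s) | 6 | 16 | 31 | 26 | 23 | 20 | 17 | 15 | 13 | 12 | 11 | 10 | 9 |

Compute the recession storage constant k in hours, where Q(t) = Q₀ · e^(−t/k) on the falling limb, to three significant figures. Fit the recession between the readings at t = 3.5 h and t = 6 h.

k ≈ 4.89 h

On the falling limb, Q drops from 15 to 9 m³/s between t = 3.5 h and t = 6 h (Δt = 2.5 h).
k = −Δt / ln(Q₂/Q₁) = −2.5 / ln(9/15) = 4.89 h.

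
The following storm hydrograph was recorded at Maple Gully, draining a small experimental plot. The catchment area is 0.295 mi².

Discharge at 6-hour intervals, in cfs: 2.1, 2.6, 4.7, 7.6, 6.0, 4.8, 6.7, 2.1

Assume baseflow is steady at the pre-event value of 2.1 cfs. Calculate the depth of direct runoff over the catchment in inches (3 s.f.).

d ≈ 0.624 in

Direct runoff: 0.0, 0.5, 2.6, 5.5, 3.9, 2.7, 4.6, 0.0 cfs; ΣQ_DR = 19.80 cfs.
V = ΣQ_DR · Δt = 19.80 × 21600 s = 4.277 × 10^5 ft³.
Over A = 0.295 mi², depth = V / A = 0.624 in.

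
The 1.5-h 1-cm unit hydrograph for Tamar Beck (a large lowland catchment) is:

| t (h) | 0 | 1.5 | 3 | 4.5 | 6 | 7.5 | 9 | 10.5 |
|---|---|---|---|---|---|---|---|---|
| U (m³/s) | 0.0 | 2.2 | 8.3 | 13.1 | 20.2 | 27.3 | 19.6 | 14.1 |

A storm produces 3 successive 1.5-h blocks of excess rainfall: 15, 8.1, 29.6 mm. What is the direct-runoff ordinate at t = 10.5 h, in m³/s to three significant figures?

Q ≈ 118 m³/s

By discrete convolution, Q_j = Σ (P_i / 10 mm) · U_{j−i}.
At t = 10.5 h (j=7): Q = (15/10)·14.1 + (8.1/10)·19.6 + (29.6/10)·27.3 = 118 m³/s.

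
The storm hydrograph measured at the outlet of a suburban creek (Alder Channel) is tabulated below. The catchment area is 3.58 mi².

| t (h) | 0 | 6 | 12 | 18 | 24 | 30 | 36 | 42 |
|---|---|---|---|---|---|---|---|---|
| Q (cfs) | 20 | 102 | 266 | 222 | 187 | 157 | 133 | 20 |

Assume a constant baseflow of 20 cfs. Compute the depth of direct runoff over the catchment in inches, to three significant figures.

Direct runoff: 0.0, 82.0, 246.0, 202.0, 167.0, 137.0, 113.0, 0.0 cfs; ΣQ_DR = 947.0 cfs.
V = ΣQ_DR · Δt = 947.0 × 21600 s = 2.046 × 10^7 ft³.
Over A = 3.58 mi², depth = V / A = 2.46 in.

d ≈ 2.46 in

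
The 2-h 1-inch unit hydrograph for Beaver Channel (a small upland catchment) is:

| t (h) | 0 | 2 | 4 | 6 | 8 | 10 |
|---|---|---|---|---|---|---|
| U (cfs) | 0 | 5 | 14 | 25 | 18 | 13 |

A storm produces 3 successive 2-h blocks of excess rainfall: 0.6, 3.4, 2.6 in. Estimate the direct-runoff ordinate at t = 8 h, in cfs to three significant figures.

Q ≈ 132 cfs

By discrete convolution, Q_j = Σ (P_i / 1 in) · U_{j−i}.
At t = 8 h (j=4): Q = (0.6/1)·18 + (3.4/1)·25 + (2.6/1)·14 = 132 cfs.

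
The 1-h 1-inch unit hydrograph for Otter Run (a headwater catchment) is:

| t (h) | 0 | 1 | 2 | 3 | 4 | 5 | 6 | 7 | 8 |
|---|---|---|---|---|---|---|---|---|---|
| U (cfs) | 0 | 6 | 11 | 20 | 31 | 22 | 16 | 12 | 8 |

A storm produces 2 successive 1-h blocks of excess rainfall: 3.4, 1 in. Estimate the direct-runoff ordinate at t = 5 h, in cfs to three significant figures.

Q ≈ 106 cfs

By discrete convolution, Q_j = Σ (P_i / 1 in) · U_{j−i}.
At t = 5 h (j=5): Q = (3.4/1)·22 + (1/1)·31 = 106 cfs.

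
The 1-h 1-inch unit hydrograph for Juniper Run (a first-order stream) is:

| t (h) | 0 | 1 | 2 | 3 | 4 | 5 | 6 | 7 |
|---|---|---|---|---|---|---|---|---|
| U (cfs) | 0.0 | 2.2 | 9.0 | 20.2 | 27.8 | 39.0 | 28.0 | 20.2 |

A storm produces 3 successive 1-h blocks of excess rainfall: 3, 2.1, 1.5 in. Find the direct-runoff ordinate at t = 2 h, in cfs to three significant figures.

By discrete convolution, Q_j = Σ (P_i / 1 in) · U_{j−i}.
At t = 2 h (j=2): Q = (3/1)·9.0 + (2.1/1)·2.2 + (1.5/1)·0.0 = 31.6 cfs.

Q ≈ 31.6 cfs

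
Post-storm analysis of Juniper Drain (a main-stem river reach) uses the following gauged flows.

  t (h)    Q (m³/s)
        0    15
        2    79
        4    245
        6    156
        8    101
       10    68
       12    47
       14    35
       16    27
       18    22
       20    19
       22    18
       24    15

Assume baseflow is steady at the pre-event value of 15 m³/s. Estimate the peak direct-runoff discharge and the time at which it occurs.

Subtracting baseflow gives direct-runoff ordinates: 0.0, 64.0, 230.0, 141.0, 86.0, 53.0, 32.0, 20.0, 12.0, 7.0, 4.0, 3.0, 0.0 m³/s.
The maximum is 230.0 m³/s, occurring at the reading for t = 4 h.

Q_p = 230.0 m³/s at t = 4 h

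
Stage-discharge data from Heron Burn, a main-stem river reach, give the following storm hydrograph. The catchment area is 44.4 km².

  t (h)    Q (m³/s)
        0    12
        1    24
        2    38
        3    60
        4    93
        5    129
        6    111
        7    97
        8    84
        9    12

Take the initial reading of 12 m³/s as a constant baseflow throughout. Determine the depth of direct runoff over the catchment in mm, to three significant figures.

Direct runoff: 0.0, 12.0, 26.0, 48.0, 81.0, 117.0, 99.0, 85.0, 72.0, 0.0 m³/s; ΣQ_DR = 540.0 m³/s.
V = ΣQ_DR · Δt = 540.0 × 3600 s = 1.944 × 10^6 m³.
Over A = 44.4 km², depth = V / A = 43.8 mm.

d ≈ 43.8 mm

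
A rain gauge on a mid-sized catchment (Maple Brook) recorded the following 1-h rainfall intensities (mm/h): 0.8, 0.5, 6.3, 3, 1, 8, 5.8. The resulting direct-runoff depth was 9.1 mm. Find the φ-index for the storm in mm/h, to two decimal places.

φ ≈ 3.67 mm/h

Only the 3 blocks with intensity above φ contribute runoff: 6.3, 8, 5.8 mm/h.
Σ(I−φ)·Δt = d  ⇒  (6.3+8+5.8 − 3φ)·1 = 9.1
φ = (20.10 − 9.1/1) / 3 = 3.67 mm/h.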